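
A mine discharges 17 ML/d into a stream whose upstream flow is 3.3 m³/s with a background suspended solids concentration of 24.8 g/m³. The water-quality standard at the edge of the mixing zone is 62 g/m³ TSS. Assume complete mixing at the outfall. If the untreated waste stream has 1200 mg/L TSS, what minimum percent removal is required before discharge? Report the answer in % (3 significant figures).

17 ML/d = 0.1968 m³/s.
Mass balance: 62·3.497 = 0.1968·Cₑ + 3.3·24.8.
Cₑ = (216.8 − 81.84) / 0.1968 = 685.9 mg/L.
Required removal = 1 − 685.9/1200 = 42.84 %.

42.8 %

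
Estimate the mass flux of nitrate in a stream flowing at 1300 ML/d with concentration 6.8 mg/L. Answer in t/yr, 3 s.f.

1300 ML/d = 15.05 m³/s.
Mass flux = Q·C = 15.05 m³/s × 6.8 g/m³ = 102.3 g/s.
= 102.3 g/s × 31.56 = 3229 t/yr.

3230 t/yr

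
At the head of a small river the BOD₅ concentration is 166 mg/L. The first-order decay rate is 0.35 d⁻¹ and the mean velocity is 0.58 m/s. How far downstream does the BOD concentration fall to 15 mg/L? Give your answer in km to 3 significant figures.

From C = C₀·e^(−kt), t = ln(C₀/C)/k = ln(166/15)/0.35 = 2.404/0.35 = 6.868 d.
Distance = v·t = 0.58 m/s × 5.934e+05 s = 3.442e+05 m = 344.2 km.

344 km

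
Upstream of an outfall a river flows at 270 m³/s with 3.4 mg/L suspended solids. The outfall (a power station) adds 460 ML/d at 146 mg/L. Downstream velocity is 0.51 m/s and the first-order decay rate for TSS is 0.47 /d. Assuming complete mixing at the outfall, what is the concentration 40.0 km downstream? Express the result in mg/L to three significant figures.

4.02 mg/L

460 ML/d = 5.324 m³/s.
After complete mixing, C₀ = (5.324·146 + 270·3.4) / 275.3 = 6.158 mg/L.
Travel time t = 4e+04 m / 0.51 m/s = 7.843e+04 s = 0.9078 d.
C = 6.158·exp(−0.47·0.9078) = 6.158·0.6527 = 4.019 mg/L.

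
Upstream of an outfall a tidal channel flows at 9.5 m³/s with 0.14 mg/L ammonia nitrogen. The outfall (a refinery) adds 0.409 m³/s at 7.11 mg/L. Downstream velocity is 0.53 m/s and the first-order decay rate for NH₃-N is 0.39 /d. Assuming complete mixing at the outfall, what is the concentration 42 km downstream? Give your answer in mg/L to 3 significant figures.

0.299 mg/L

After complete mixing, C₀ = (0.409·7.11 + 9.5·0.14) / 9.909 = 0.4277 mg/L.
Travel time t = 4.2e+04 m / 0.53 m/s = 7.925e+04 s = 0.9172 d.
C = 0.4277·exp(−0.39·0.9172) = 0.4277·0.6993 = 0.2991 mg/L.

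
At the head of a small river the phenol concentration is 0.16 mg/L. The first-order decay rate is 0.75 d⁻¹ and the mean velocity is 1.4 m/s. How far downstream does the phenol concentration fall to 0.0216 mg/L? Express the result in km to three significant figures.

323 km

From C = C₀·e^(−kt), t = ln(C₀/C)/k = ln(0.16/0.0216)/0.75 = 2.002/0.75 = 2.67 d.
Distance = v·t = 1.4 m/s × 2.307e+05 s = 3.23e+05 m = 323 km.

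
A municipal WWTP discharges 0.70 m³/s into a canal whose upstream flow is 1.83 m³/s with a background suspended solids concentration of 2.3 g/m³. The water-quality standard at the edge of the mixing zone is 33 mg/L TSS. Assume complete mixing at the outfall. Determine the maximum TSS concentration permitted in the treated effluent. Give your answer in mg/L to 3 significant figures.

113 mg/L

Mass balance: 33·2.53 = 0.7·Cₑ + 1.83·2.3.
Cₑ = (83.49 − 4.209) / 0.7 = 113.3 mg/L.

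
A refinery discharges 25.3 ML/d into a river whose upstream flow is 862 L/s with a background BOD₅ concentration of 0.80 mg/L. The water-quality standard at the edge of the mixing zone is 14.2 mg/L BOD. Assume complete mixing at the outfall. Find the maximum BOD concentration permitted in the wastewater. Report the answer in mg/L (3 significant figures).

53.6 mg/L

25.3 ML/d = 0.2928 m³/s.
862 L/s = 0.862 m³/s.
Mass balance: 14.2·1.155 = 0.2928·Cₑ + 0.862·0.8.
Cₑ = (16.4 − 0.6896) / 0.2928 = 53.65 mg/L.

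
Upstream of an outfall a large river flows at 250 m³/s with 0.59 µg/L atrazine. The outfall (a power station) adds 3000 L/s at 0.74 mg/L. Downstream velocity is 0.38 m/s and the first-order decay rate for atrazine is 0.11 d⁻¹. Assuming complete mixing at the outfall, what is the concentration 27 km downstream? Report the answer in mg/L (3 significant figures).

0.00855 mg/L

3000 L/s = 3 m³/s.
0.59 µg/L = 0.00059 mg/L.
After complete mixing, C₀ = (3·0.74 + 250·0.00059) / 253 = 0.009358 mg/L.
Travel time t = 2.7e+04 m / 0.38 m/s = 7.105e+04 s = 0.8224 d.
C = 0.009358·exp(−0.11·0.8224) = 0.009358·0.9135 = 0.008548 mg/L.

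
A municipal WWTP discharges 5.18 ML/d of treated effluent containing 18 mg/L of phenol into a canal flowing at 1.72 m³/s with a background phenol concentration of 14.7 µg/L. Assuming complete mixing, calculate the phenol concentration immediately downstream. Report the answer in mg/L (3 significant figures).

5.18 ML/d = 0.05995 m³/s.
14.7 µg/L = 0.0147 mg/L.
Flow-weighted mixing gives C = (0.05995·18 + 1.72·0.0147) / (0.05995 + 1.72) = 1.104/1.78 = 0.6205 mg/L.

0.620 mg/L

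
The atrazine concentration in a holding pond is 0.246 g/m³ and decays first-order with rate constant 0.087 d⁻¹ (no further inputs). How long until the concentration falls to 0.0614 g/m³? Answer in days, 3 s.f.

t = ln(C₀/C)/k = ln(0.246/0.0614)/0.087 = 1.388/0.087 = 15.95 d.

16.0 d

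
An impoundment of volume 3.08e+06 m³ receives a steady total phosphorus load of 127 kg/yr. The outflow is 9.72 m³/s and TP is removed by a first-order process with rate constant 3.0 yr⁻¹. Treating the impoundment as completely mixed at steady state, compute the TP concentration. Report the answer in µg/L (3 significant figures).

Outflow Q = 9.72 m³/s × 3.156e+07 s/yr = 3.067e+08 m³/yr.
Steady-state CSTR mass balance: W = Q·C + k·V·C, so C = W/(Q + kV).
Q + kV = 3.067e+08 + 3.0·3.08e+06 = 3.16e+08 m³/yr.
C = 127/3.16e+08 = 4.019e-07 kg/m³ = 0.0004019 mg/L = 0.4019 µg/L.

0.402 µg/L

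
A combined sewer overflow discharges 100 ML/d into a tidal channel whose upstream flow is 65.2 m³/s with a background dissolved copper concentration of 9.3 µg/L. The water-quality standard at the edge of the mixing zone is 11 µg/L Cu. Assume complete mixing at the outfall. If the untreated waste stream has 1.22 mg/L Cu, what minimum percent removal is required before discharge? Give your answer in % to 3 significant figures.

91.2 %

100 ML/d = 1.157 m³/s.
9.3 µg/L = 0.0093 mg/L.
11 µg/L = 0.011 mg/L.
Mass balance: 0.011·66.36 = 1.157·Cₑ + 65.2·0.0093.
Cₑ = (0.7299 − 0.6064) / 1.157 = 0.1068 mg/L.
Required removal = 1 − 0.1068/1.22 = 91.25 %.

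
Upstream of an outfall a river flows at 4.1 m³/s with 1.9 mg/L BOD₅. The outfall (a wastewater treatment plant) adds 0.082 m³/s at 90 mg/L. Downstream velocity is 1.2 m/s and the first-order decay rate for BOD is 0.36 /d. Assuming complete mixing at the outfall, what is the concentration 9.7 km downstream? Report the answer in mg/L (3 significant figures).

After complete mixing, C₀ = (0.082·90 + 4.1·1.9) / 4.182 = 3.627 mg/L.
Travel time t = 9700 m / 1.2 m/s = 8083 s = 0.09356 d.
C = 3.627·exp(−0.36·0.09356) = 3.627·0.9669 = 3.507 mg/L.

3.51 mg/L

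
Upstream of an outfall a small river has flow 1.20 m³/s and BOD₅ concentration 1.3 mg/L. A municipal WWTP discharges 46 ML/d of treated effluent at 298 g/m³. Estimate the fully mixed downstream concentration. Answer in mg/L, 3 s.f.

92.5 mg/L

46 ML/d = 0.5324 m³/s.
Conservation of mass across the mixing zone: C = (0.5324·298 + 1.2·1.3) / (0.5324 + 1.2) = 160.2/1.732 = 92.48 mg/L.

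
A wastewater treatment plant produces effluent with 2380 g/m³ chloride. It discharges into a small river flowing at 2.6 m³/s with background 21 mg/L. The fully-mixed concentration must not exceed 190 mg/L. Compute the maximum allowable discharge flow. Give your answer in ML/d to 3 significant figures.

Mass balance at complete mixing: C_std·(Q_w + Q_r) = Q_w·C_e + Q_r·C_b.
Rearranging, Q_w = Q_r·(C_std − C_b)/(C_e − C_std) = 2.6·(190 − 21) / (2380 − 190) = 0.2006 m³/s.
= 17.34 ML/d.

17.3 ML/d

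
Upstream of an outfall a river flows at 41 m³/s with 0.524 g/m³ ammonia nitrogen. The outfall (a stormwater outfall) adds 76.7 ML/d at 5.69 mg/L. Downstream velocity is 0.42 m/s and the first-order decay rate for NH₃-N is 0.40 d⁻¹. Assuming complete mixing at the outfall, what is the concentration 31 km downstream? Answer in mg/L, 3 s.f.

76.7 ML/d = 0.8877 m³/s.
After complete mixing, C₀ = (0.8877·5.69 + 41·0.524) / 41.89 = 0.6335 mg/L.
Travel time t = 3.1e+04 m / 0.42 m/s = 7.381e+04 s = 0.8543 d.
C = 0.6335·exp(−0.40·0.8543) = 0.6335·0.7106 = 0.4501 mg/L.

0.450 mg/L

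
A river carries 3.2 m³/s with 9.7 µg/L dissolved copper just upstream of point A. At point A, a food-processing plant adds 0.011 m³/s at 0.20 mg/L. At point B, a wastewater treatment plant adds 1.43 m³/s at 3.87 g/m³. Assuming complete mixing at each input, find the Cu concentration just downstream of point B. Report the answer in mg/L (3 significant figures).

9.7 µg/L = 0.0097 mg/L.
After input A: C = (3.2·0.0097 + 0.011·0.2) / 3.211 = 0.01035 mg/L.
After input B: C = (3.211·0.01035 + 1.43·3.87) / 4.641 = 1.2 mg/L.

1.20 mg/L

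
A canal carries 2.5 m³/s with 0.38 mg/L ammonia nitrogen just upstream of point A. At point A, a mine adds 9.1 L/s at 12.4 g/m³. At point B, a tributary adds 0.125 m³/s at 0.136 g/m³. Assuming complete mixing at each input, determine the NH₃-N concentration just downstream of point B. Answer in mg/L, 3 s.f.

9.1 L/s = 0.0091 m³/s.
After input A: C = (2.5·0.38 + 0.0091·12.4) / 2.509 = 0.4236 mg/L.
After input B: C = (2.509·0.4236 + 0.125·0.136) / 2.634 = 0.4099 mg/L.

0.410 mg/L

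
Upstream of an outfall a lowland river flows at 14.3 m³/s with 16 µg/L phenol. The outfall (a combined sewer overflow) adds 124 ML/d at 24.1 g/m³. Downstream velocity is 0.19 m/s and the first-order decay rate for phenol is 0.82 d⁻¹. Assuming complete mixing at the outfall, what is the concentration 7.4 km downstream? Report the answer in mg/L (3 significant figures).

1.53 mg/L

124 ML/d = 1.435 m³/s.
16 µg/L = 0.016 mg/L.
After complete mixing, C₀ = (1.435·24.1 + 14.3·0.016) / 15.74 = 2.213 mg/L.
Travel time t = 7400 m / 0.19 m/s = 3.895e+04 s = 0.4508 d.
C = 2.213·exp(−0.82·0.4508) = 2.213·0.691 = 1.529 mg/L.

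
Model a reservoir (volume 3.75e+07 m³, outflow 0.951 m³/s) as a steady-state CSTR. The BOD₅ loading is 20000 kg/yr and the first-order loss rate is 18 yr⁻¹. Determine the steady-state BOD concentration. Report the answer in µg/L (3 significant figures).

28.4 µg/L

Outflow Q = 0.951 m³/s × 3.156e+07 s/yr = 3.001e+07 m³/yr.
Steady-state CSTR mass balance: W = Q·C + k·V·C, so C = W/(Q + kV).
Q + kV = 3.001e+07 + 18·3.75e+07 = 7.05e+08 m³/yr.
C = 20000/7.05e+08 = 2.837e-05 kg/m³ = 0.02837 mg/L = 28.37 µg/L.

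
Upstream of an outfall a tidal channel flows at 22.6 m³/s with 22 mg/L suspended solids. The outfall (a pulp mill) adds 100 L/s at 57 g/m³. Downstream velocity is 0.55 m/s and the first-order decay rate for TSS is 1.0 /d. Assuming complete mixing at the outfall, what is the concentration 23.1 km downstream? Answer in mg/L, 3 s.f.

100 L/s = 0.1 m³/s.
After complete mixing, C₀ = (0.1·57 + 22.6·22) / 22.7 = 22.15 mg/L.
Travel time t = 2.31e+04 m / 0.55 m/s = 4.2e+04 s = 0.4861 d.
C = 22.15·exp(−1.0·0.4861) = 22.15·0.615 = 13.63 mg/L.

13.6 mg/L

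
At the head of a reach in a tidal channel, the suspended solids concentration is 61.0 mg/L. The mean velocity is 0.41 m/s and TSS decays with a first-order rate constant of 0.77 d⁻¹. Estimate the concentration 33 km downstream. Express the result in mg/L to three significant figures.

Travel time t = 33 km / 0.41 m/s = 3.3e+04/0.41 = 8.049e+04 s = 0.9316 d.
First-order decay: C = 61.0·exp(−0.77·0.9316) = 61.0·0.4881 = 29.77 mg/L.

29.8 mg/L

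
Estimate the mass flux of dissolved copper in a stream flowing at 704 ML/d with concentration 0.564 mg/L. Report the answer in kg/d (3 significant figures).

704 ML/d = 8.148 m³/s.
Mass flux = Q·C = 8.148 m³/s × 0.564 g/m³ = 4.596 g/s.
= 4.596 g/s × 86.4 = 397.1 kg/d.

397 kg/d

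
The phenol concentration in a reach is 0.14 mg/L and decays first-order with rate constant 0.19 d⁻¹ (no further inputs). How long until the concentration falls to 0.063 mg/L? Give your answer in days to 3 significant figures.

t = ln(C₀/C)/k = ln(0.14/0.063)/0.19 = 0.7985/0.19 = 4.203 d.

4.20 d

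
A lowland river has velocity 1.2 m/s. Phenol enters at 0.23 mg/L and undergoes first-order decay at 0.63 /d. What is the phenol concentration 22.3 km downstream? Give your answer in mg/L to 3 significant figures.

Travel time t = 22.3 km / 1.2 m/s = 2.23e+04/1.2 = 1.858e+04 s = 0.2151 d.
First-order decay: C = 0.23·exp(−0.63·0.2151) = 0.23·0.8733 = 0.2009 mg/L.

0.201 mg/L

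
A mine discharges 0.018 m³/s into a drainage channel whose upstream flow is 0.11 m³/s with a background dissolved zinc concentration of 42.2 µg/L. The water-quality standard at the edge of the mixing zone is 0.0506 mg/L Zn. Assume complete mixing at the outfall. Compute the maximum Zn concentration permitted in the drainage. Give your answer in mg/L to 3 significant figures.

0.102 mg/L

42.2 µg/L = 0.0422 mg/L.
Mass balance: 0.0506·0.128 = 0.018·Cₑ + 0.11·0.0422.
Cₑ = (0.006477 − 0.004642) / 0.018 = 0.1019 mg/L.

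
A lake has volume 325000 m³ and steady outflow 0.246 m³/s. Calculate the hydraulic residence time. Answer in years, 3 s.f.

0.0419 yr

Q = 0.246 m³/s × 3.156e+07 s/yr = 7.763e+06 m³/yr.
Hydraulic residence time τ = V/Q = 325000/7.763e+06 = 0.04186 yr.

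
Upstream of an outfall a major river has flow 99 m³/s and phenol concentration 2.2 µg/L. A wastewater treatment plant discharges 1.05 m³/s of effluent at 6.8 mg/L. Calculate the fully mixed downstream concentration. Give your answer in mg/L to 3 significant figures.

0.0735 mg/L

2.2 µg/L = 0.0022 mg/L.
Flow-weighted mixing gives C = (1.05·6.8 + 99·0.0022) / (1.05 + 99) = 7.358/100 = 0.07354 mg/L.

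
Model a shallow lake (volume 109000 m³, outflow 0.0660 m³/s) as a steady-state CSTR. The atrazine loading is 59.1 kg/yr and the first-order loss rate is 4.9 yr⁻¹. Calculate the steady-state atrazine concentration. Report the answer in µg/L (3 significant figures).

Outflow Q = 0.0660 m³/s × 3.156e+07 s/yr = 2.083e+06 m³/yr.
Steady-state CSTR mass balance: W = Q·C + k·V·C, so C = W/(Q + kV).
Q + kV = 2.083e+06 + 4.9·109000 = 2.617e+06 m³/yr.
C = 59.1/2.617e+06 = 2.258e-05 kg/m³ = 0.02258 mg/L = 22.58 µg/L.

22.6 µg/L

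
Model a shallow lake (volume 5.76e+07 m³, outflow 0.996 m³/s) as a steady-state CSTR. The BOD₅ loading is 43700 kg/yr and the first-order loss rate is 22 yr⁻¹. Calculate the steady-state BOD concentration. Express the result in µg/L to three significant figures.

Outflow Q = 0.996 m³/s × 3.156e+07 s/yr = 3.143e+07 m³/yr.
Steady-state CSTR mass balance: W = Q·C + k·V·C, so C = W/(Q + kV).
Q + kV = 3.143e+07 + 22·5.76e+07 = 1.299e+09 m³/yr.
C = 43700/1.299e+09 = 3.365e-05 kg/m³ = 0.03365 mg/L = 33.65 µg/L.

33.7 µg/L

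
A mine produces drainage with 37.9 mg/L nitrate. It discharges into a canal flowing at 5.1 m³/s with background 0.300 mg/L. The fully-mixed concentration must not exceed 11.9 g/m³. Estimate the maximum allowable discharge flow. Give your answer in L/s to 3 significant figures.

2280 L/s

Mass balance at complete mixing: C_std·(Q_w + Q_r) = Q_w·C_e + Q_r·C_b.
Rearranging, Q_w = Q_r·(C_std − C_b)/(C_e − C_std) = 5.1·(11.9 − 0.3) / (37.9 − 11.9) = 2.275 m³/s.
= 2275 L/s.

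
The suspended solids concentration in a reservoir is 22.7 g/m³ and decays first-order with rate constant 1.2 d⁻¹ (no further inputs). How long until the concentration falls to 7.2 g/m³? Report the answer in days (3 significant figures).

t = ln(C₀/C)/k = ln(22.7/7.2)/1.2 = 1.148/1.2 = 0.9569 d.

0.957 d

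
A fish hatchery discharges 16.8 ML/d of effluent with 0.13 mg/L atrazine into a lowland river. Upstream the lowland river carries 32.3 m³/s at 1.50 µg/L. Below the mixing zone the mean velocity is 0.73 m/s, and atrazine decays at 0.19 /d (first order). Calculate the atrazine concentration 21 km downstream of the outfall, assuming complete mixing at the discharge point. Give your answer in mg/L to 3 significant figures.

16.8 ML/d = 0.1944 m³/s.
1.50 µg/L = 0.0015 mg/L.
After complete mixing, C₀ = (0.1944·0.13 + 32.3·0.0015) / 32.49 = 0.002269 mg/L.
Travel time t = 2.1e+04 m / 0.73 m/s = 2.877e+04 s = 0.333 d.
C = 0.002269·exp(−0.19·0.333) = 0.002269·0.9387 = 0.00213 mg/L.

0.00213 mg/L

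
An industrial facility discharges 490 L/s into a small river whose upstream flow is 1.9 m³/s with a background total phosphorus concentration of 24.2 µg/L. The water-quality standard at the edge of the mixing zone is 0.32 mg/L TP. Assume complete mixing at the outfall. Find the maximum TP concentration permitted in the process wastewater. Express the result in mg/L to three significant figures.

490 L/s = 0.49 m³/s.
24.2 µg/L = 0.0242 mg/L.
Mass balance: 0.32·2.39 = 0.49·Cₑ + 1.9·0.0242.
Cₑ = (0.7648 − 0.04598) / 0.49 = 1.467 mg/L.

1.47 mg/L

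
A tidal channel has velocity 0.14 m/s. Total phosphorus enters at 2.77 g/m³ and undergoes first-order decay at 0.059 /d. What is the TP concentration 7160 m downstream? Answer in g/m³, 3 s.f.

Travel time t = 7160 m / 0.14 m/s = 7160/0.14 = 5.114e+04 s = 0.5919 d.
First-order decay: C = 2.77·exp(−0.059·0.5919) = 2.77·0.9657 = 2.675 g/m³.

2.67 g/m³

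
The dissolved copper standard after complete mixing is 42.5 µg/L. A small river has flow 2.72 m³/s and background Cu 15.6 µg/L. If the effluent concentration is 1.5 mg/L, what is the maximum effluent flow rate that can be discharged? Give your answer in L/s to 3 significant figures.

15.6 µg/L = 0.0156 mg/L.
42.5 µg/L = 0.0425 mg/L.
Mass balance at complete mixing: C_std·(Q_w + Q_r) = Q_w·C_e + Q_r·C_b.
Rearranging, Q_w = Q_r·(C_std − C_b)/(C_e − C_std) = 2.72·(0.0425 − 0.0156) / (1.5 − 0.0425) = 0.0502 m³/s.
= 50.2 L/s.

50.2 L/s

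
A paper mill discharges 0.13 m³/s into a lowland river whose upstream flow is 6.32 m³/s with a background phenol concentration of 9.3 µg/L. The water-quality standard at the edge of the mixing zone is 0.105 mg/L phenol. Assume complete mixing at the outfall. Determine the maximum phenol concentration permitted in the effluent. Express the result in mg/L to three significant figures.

9.3 µg/L = 0.0093 mg/L.
Mass balance: 0.105·6.45 = 0.13·Cₑ + 6.32·0.0093.
Cₑ = (0.6773 − 0.05878) / 0.13 = 4.757 mg/L.

4.76 mg/L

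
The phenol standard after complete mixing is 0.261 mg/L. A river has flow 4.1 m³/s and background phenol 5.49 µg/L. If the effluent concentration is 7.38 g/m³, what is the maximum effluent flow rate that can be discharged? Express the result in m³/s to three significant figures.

5.49 µg/L = 0.00549 mg/L.
Mass balance at complete mixing: C_std·(Q_w + Q_r) = Q_w·C_e + Q_r·C_b.
Rearranging, Q_w = Q_r·(C_std − C_b)/(C_e − C_std) = 4.1·(0.261 − 0.00549) / (7.38 − 0.261) = 0.1472 m³/s.

0.147 m³/s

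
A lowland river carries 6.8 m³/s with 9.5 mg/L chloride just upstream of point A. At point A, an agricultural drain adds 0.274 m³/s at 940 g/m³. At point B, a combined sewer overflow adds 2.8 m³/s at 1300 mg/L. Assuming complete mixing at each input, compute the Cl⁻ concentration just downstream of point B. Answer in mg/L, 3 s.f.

After input A: C = (6.8·9.5 + 0.274·940) / 7.074 = 45.54 mg/L.
After input B: C = (7.074·45.54 + 2.8·1300) / 9.874 = 401.3 mg/L.

401 mg/L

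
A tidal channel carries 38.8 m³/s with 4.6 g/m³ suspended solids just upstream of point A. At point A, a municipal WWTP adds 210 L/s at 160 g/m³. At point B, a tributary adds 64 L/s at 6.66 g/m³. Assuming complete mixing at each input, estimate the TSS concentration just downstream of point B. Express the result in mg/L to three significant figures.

210 L/s = 0.21 m³/s.
After input A: C = (38.8·4.6 + 0.21·160) / 39.01 = 5.437 mg/L.
64 L/s = 0.064 m³/s.
After input B: C = (39.01·5.437 + 0.064·6.66) / 39.07 = 5.439 mg/L.

5.44 mg/L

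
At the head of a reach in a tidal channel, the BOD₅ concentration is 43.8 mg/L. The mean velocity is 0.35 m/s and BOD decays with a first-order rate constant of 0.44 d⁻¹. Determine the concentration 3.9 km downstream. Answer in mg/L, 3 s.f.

41.4 mg/L

Travel time t = 3.9 km / 0.35 m/s = 3900/0.35 = 1.114e+04 s = 0.129 d.
First-order decay: C = 43.8·exp(−0.44·0.129) = 43.8·0.9448 = 41.38 mg/L.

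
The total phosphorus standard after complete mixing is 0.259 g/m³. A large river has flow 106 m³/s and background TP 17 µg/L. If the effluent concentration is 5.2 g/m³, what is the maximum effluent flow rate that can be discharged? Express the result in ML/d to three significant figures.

17 µg/L = 0.017 mg/L.
Mass balance at complete mixing: C_std·(Q_w + Q_r) = Q_w·C_e + Q_r·C_b.
Rearranging, Q_w = Q_r·(C_std − C_b)/(C_e − C_std) = 106·(0.259 − 0.017) / (5.2 − 0.259) = 5.192 m³/s.
= 448.6 ML/d.

449 ML/d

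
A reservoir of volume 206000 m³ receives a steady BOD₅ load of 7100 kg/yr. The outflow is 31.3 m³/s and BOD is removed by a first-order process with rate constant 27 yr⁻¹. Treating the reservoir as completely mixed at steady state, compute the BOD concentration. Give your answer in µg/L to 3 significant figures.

Outflow Q = 31.3 m³/s × 3.156e+07 s/yr = 9.878e+08 m³/yr.
Steady-state CSTR mass balance: W = Q·C + k·V·C, so C = W/(Q + kV).
Q + kV = 9.878e+08 + 27·206000 = 9.933e+08 m³/yr.
C = 7100/9.933e+08 = 7.148e-06 kg/m³ = 0.007148 mg/L = 7.148 µg/L.

7.15 µg/L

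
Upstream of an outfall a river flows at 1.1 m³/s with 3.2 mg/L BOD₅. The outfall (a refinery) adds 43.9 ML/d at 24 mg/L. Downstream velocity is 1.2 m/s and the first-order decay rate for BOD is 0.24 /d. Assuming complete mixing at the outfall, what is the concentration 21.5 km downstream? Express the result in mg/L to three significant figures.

9.30 mg/L

43.9 ML/d = 0.5081 m³/s.
After complete mixing, C₀ = (0.5081·24 + 1.1·3.2) / 1.608 = 9.772 mg/L.
Travel time t = 2.15e+04 m / 1.2 m/s = 1.792e+04 s = 0.2074 d.
C = 9.772·exp(−0.24·0.2074) = 9.772·0.9514 = 9.298 mg/L.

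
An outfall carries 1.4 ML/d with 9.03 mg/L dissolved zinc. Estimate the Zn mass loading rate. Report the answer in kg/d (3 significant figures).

1.4 ML/d = 0.0162 m³/s.
Mass flux = Q·C = 0.0162 m³/s × 9.03 g/m³ = 0.1463 g/s.
= 0.1463 g/s × 86.4 = 12.64 kg/d.

12.6 kg/d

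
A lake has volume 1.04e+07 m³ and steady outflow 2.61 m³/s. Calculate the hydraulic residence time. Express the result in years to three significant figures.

Q = 2.61 m³/s × 3.156e+07 s/yr = 8.237e+07 m³/yr.
Hydraulic residence time τ = V/Q = 1.04e+07/8.237e+07 = 0.1263 yr.

0.126 yr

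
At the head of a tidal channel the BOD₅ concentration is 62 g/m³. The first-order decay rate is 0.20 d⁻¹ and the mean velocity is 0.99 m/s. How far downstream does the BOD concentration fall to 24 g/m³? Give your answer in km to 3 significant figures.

From C = C₀·e^(−kt), t = ln(C₀/C)/k = ln(62/24)/0.20 = 0.9491/0.20 = 4.745 d.
Distance = v·t = 0.99 m/s × 4.1e+05 s = 4.059e+05 m = 405.9 km.

406 km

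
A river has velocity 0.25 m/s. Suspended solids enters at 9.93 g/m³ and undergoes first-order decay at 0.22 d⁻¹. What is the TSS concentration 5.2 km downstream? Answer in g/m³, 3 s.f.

9.42 g/m³

Travel time t = 5.2 km / 0.25 m/s = 5200/0.25 = 2.08e+04 s = 0.2407 d.
First-order decay: C = 9.93·exp(−0.22·0.2407) = 9.93·0.9484 = 9.418 g/m³.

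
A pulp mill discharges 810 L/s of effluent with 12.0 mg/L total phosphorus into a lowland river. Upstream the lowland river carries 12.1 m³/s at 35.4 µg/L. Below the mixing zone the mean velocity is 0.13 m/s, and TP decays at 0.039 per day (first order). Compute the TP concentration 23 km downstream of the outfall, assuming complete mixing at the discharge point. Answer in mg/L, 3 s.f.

0.726 mg/L

810 L/s = 0.81 m³/s.
35.4 µg/L = 0.0354 mg/L.
After complete mixing, C₀ = (0.81·12 + 12.1·0.0354) / 12.91 = 0.7861 mg/L.
Travel time t = 2.3e+04 m / 0.13 m/s = 1.769e+05 s = 2.048 d.
C = 0.7861·exp(−0.039·2.048) = 0.7861·0.9232 = 0.7257 mg/L.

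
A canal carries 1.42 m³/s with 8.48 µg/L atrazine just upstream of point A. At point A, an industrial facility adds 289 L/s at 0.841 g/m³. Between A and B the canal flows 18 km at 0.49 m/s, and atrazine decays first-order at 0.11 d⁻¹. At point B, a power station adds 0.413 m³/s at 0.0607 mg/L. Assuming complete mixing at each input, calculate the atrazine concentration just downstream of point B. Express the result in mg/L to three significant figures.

0.127 mg/L

8.48 µg/L = 0.00848 mg/L.
289 L/s = 0.289 m³/s.
After input A: C = (1.42·0.00848 + 0.289·0.841) / 1.709 = 0.1493 mg/L.
Over the 18 km reach to input B (t = 3.673e+04 s = 0.4252 d), decay gives C = 0.1493·exp(−0.11·0.4252) = 0.1424 mg/L.
After input B: C = (1.709·0.1424 + 0.413·0.0607) / 2.122 = 0.1265 mg/L.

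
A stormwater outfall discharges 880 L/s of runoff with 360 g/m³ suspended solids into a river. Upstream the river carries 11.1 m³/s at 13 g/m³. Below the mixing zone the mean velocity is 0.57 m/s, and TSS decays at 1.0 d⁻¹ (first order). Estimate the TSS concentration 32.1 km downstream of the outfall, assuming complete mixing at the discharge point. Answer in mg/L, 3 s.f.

20.1 mg/L

880 L/s = 0.88 m³/s.
After complete mixing, C₀ = (0.88·360 + 11.1·13) / 11.98 = 38.49 mg/L.
Travel time t = 3.21e+04 m / 0.57 m/s = 5.632e+04 s = 0.6518 d.
C = 38.49·exp(−1.0·0.6518) = 38.49·0.5211 = 20.06 mg/L.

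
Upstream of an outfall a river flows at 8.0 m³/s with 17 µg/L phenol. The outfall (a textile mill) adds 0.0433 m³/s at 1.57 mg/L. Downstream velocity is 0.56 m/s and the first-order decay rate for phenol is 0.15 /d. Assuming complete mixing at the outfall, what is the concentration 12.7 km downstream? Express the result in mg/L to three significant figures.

17 µg/L = 0.017 mg/L.
After complete mixing, C₀ = (0.0433·1.57 + 8·0.017) / 8.043 = 0.02536 mg/L.
Travel time t = 1.27e+04 m / 0.56 m/s = 2.268e+04 s = 0.2625 d.
C = 0.02536·exp(−0.15·0.2625) = 0.02536·0.9614 = 0.02438 mg/L.

0.0244 mg/L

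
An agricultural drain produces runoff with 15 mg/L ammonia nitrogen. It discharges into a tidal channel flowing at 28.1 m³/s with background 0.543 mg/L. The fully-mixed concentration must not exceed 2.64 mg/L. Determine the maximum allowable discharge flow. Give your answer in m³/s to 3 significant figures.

Mass balance at complete mixing: C_std·(Q_w + Q_r) = Q_w·C_e + Q_r·C_b.
Rearranging, Q_w = Q_r·(C_std − C_b)/(C_e − C_std) = 28.1·(2.64 − 0.543) / (15 − 2.64) = 4.767 m³/s.

4.77 m³/s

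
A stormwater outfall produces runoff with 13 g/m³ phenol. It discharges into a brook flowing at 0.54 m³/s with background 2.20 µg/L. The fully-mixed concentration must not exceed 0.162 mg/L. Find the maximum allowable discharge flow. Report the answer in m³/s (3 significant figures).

0.00672 m³/s

2.20 µg/L = 0.0022 mg/L.
Mass balance at complete mixing: C_std·(Q_w + Q_r) = Q_w·C_e + Q_r·C_b.
Rearranging, Q_w = Q_r·(C_std − C_b)/(C_e − C_std) = 0.54·(0.162 − 0.0022) / (13 − 0.162) = 0.006722 m³/s.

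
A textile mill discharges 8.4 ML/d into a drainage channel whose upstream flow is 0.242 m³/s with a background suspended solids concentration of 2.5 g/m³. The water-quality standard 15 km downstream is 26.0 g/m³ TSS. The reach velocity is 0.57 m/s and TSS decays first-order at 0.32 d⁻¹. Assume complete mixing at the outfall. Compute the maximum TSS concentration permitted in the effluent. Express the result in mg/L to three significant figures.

93.8 mg/L

8.4 ML/d = 0.09722 m³/s.
Travel time to the compliance point: t = 1.5e+04/0.57 = 2.632e+04 s = 0.3046 d; decay factor exp(−0.32·0.3046) = 0.9071.
So the concentration just after mixing may be at most 26/0.9071 = 28.66 mg/L.
Mass balance: 28.66·0.3392 = 0.09722·Cₑ + 0.242·2.5.
Cₑ = (9.723 − 0.605) / 0.09722 = 93.78 mg/L.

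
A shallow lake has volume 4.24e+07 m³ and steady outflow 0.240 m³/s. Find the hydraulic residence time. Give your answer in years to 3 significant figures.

5.60 yr

Q = 0.240 m³/s × 3.156e+07 s/yr = 7.574e+06 m³/yr.
Hydraulic residence time τ = V/Q = 4.24e+07/7.574e+06 = 5.598 yr.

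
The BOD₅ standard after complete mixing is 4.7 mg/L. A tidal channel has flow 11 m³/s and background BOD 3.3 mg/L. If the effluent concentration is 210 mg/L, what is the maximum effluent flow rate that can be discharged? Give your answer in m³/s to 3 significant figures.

0.0750 m³/s

Mass balance at complete mixing: C_std·(Q_w + Q_r) = Q_w·C_e + Q_r·C_b.
Rearranging, Q_w = Q_r·(C_std − C_b)/(C_e − C_std) = 11·(4.7 − 3.3) / (210 − 4.7) = 0.07501 m³/s.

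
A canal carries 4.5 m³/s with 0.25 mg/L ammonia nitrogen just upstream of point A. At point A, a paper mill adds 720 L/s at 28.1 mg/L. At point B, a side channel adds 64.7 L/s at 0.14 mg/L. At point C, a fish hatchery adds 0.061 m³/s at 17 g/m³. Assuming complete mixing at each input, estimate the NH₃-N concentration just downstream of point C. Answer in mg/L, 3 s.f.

720 L/s = 0.72 m³/s.
After input A: C = (4.5·0.25 + 0.72·28.1) / 5.22 = 4.091 mg/L.
64.7 L/s = 0.0647 m³/s.
After input B: C = (5.22·4.091 + 0.0647·0.14) / 5.285 = 4.043 mg/L.
After input C: C = (5.285·4.043 + 0.061·17) / 5.346 = 4.191 mg/L.

4.19 mg/L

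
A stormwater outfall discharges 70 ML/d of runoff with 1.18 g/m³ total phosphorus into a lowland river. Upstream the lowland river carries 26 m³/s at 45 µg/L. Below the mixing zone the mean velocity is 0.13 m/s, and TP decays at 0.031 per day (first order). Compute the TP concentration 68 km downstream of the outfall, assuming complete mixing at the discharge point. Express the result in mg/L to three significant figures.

0.0657 mg/L

70 ML/d = 0.8102 m³/s.
45 µg/L = 0.045 mg/L.
After complete mixing, C₀ = (0.8102·1.18 + 26·0.045) / 26.81 = 0.0793 mg/L.
Travel time t = 6.8e+04 m / 0.13 m/s = 5.231e+05 s = 6.054 d.
C = 0.0793·exp(−0.031·6.054) = 0.0793·0.8289 = 0.06573 mg/L.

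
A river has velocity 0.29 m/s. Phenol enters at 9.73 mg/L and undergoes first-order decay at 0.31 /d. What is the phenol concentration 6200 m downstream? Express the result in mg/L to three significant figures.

Travel time t = 6200 m / 0.29 m/s = 6200/0.29 = 2.138e+04 s = 0.2474 d.
First-order decay: C = 9.73·exp(−0.31·0.2474) = 9.73·0.9262 = 9.012 mg/L.

9.01 mg/L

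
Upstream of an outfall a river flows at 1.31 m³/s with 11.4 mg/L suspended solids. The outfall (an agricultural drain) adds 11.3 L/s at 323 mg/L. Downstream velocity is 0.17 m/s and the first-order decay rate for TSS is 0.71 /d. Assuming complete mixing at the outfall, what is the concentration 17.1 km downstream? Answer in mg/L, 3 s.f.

11.3 L/s = 0.0113 m³/s.
After complete mixing, C₀ = (0.0113·323 + 1.31·11.4) / 1.321 = 14.06 mg/L.
Travel time t = 1.71e+04 m / 0.17 m/s = 1.006e+05 s = 1.164 d.
C = 14.06·exp(−0.71·1.164) = 14.06·0.4375 = 6.154 mg/L.

6.15 mg/L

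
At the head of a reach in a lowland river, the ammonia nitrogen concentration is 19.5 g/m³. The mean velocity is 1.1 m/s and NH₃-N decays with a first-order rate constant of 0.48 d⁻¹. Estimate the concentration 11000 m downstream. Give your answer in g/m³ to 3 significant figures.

Travel time t = 11000 m / 1.1 m/s = 1.1e+04/1.1 = 1e+04 s = 0.1157 d.
First-order decay: C = 19.5·exp(−0.48·0.1157) = 19.5·0.946 = 18.45 g/m³.

18.4 g/m³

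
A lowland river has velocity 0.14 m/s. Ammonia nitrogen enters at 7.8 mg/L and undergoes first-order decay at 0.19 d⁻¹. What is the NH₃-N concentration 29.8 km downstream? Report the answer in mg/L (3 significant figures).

4.88 mg/L

Travel time t = 29.8 km / 0.14 m/s = 2.98e+04/0.14 = 2.129e+05 s = 2.464 d.
First-order decay: C = 7.8·exp(−0.19·2.464) = 7.8·0.6262 = 4.884 mg/L.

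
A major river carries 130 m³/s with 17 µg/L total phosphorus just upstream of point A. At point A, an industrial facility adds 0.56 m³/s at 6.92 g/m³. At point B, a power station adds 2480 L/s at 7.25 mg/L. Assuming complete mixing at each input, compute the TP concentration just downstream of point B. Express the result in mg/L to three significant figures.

0.181 mg/L

17 µg/L = 0.017 mg/L.
After input A: C = (130·0.017 + 0.56·6.92) / 130.6 = 0.04661 mg/L.
2480 L/s = 2.48 m³/s.
After input B: C = (130.6·0.04661 + 2.48·7.25) / 133 = 0.1809 mg/L.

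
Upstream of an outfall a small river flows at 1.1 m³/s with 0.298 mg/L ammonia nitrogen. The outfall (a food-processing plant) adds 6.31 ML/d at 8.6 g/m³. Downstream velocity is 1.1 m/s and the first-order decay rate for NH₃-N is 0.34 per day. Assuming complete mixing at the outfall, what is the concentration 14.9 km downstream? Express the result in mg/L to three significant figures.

6.31 ML/d = 0.07303 m³/s.
After complete mixing, C₀ = (0.07303·8.6 + 1.1·0.298) / 1.173 = 0.8149 mg/L.
Travel time t = 1.49e+04 m / 1.1 m/s = 1.355e+04 s = 0.1568 d.
C = 0.8149·exp(−0.34·0.1568) = 0.8149·0.9481 = 0.7726 mg/L.

0.773 mg/L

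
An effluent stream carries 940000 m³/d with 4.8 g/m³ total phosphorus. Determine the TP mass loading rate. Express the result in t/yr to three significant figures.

1650 t/yr

940000 m³/d = 10.88 m³/s.
Mass flux = Q·C = 10.88 m³/s × 4.8 g/m³ = 52.22 g/s.
= 52.22 g/s × 31.56 = 1648 t/yr.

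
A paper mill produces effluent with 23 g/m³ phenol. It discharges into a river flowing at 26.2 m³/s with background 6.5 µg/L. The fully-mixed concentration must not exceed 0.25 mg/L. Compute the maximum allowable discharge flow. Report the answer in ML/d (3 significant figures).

24.2 ML/d

6.5 µg/L = 0.0065 mg/L.
Mass balance at complete mixing: C_std·(Q_w + Q_r) = Q_w·C_e + Q_r·C_b.
Rearranging, Q_w = Q_r·(C_std − C_b)/(C_e − C_std) = 26.2·(0.25 − 0.0065) / (23 − 0.25) = 0.2804 m³/s.
= 24.23 ML/d.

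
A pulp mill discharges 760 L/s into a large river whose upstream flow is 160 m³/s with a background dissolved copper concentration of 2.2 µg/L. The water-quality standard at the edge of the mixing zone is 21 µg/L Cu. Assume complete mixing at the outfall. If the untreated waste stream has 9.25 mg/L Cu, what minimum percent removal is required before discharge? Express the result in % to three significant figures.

760 L/s = 0.76 m³/s.
2.2 µg/L = 0.0022 mg/L.
21 µg/L = 0.021 mg/L.
Mass balance: 0.021·160.8 = 0.76·Cₑ + 160·0.0022.
Cₑ = (3.376 − 0.352) / 0.76 = 3.979 mg/L.
Required removal = 1 − 3.979/9.25 = 56.98 %.

57.0 %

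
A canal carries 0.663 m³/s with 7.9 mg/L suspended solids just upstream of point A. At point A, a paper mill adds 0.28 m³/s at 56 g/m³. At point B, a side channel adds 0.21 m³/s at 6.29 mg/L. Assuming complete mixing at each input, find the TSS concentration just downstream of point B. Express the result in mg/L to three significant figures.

19.3 mg/L

After input A: C = (0.663·7.9 + 0.28·56) / 0.943 = 22.18 mg/L.
After input B: C = (0.943·22.18 + 0.21·6.29) / 1.153 = 19.29 mg/L.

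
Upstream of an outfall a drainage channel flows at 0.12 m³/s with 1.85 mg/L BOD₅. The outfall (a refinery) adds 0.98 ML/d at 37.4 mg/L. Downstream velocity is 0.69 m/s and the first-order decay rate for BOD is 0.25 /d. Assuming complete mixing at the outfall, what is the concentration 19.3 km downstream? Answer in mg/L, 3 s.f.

4.54 mg/L

0.98 ML/d = 0.01134 m³/s.
After complete mixing, C₀ = (0.01134·37.4 + 0.12·1.85) / 0.1313 = 4.92 mg/L.
Travel time t = 1.93e+04 m / 0.69 m/s = 2.797e+04 s = 0.3237 d.
C = 4.92·exp(−0.25·0.3237) = 4.92·0.9223 = 4.538 mg/L.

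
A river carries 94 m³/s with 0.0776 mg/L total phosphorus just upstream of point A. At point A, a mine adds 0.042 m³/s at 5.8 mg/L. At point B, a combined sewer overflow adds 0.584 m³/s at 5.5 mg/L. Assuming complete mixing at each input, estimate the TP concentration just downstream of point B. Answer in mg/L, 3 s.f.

After input A: C = (94·0.0776 + 0.042·5.8) / 94.04 = 0.08016 mg/L.
After input B: C = (94.04·0.08016 + 0.584·5.5) / 94.63 = 0.1136 mg/L.

0.114 mg/L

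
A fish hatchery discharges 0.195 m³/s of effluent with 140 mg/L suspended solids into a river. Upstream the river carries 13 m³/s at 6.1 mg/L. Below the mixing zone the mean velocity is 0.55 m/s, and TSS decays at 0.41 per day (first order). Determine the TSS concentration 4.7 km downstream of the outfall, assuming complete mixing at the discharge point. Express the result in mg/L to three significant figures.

7.76 mg/L

After complete mixing, C₀ = (0.195·140 + 13·6.1) / 13.2 = 8.079 mg/L.
Travel time t = 4700 m / 0.55 m/s = 8545 s = 0.09891 d.
C = 8.079·exp(−0.41·0.09891) = 8.079·0.9603 = 7.758 mg/L.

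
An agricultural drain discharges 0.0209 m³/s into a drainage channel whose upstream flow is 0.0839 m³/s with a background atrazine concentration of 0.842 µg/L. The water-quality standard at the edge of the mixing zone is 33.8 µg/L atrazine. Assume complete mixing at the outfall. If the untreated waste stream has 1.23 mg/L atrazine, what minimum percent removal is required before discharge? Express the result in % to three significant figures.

0.842 µg/L = 0.000842 mg/L.
33.8 µg/L = 0.0338 mg/L.
Mass balance: 0.0338·0.1048 = 0.0209·Cₑ + 0.0839·0.000842.
Cₑ = (0.003542 − 7.064e-05) / 0.0209 = 0.1661 mg/L.
Required removal = 1 − 0.1661/1.23 = 86.5 %.

86.5 %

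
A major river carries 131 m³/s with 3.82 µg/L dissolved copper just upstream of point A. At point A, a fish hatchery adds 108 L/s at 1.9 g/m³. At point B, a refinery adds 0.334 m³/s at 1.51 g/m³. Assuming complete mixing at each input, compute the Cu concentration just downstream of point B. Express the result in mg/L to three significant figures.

0.00921 mg/L

3.82 µg/L = 0.00382 mg/L.
108 L/s = 0.108 m³/s.
After input A: C = (131·0.00382 + 0.108·1.9) / 131.1 = 0.005382 mg/L.
After input B: C = (131.1·0.005382 + 0.334·1.51) / 131.4 = 0.009205 mg/L.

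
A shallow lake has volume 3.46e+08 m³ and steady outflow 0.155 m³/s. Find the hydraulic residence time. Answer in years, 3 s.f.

Q = 0.155 m³/s × 3.156e+07 s/yr = 4.891e+06 m³/yr.
Hydraulic residence time τ = V/Q = 3.46e+08/4.891e+06 = 70.74 yr.

70.7 yr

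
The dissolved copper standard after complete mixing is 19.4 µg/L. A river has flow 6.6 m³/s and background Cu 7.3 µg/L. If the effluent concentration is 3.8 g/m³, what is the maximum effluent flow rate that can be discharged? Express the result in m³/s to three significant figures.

7.3 µg/L = 0.0073 mg/L.
19.4 µg/L = 0.0194 mg/L.
Mass balance at complete mixing: C_std·(Q_w + Q_r) = Q_w·C_e + Q_r·C_b.
Rearranging, Q_w = Q_r·(C_std − C_b)/(C_e − C_std) = 6.6·(0.0194 − 0.0073) / (3.8 − 0.0194) = 0.02112 m³/s.

0.0211 m³/s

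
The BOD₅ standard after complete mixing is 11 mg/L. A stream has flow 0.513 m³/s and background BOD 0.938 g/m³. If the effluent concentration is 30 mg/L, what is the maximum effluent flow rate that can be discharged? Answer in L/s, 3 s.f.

Mass balance at complete mixing: C_std·(Q_w + Q_r) = Q_w·C_e + Q_r·C_b.
Rearranging, Q_w = Q_r·(C_std − C_b)/(C_e − C_std) = 0.513·(11 − 0.938) / (30 − 11) = 0.2717 m³/s.
= 271.7 L/s.

272 L/s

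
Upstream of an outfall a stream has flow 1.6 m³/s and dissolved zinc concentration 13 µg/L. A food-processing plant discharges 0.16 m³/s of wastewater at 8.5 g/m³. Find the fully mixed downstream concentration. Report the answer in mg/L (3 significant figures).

0.785 mg/L

13 µg/L = 0.013 mg/L.
Conservation of mass across the mixing zone: C = (0.16·8.5 + 1.6·0.013) / (0.16 + 1.6) = 1.381/1.76 = 0.7845 mg/L.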